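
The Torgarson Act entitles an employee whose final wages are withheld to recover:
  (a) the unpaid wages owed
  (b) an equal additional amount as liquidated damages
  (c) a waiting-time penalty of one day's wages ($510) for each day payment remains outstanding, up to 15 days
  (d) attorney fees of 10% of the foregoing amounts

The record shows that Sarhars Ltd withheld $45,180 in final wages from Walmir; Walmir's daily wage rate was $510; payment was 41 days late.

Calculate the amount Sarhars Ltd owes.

$107,811

Liquidated damages (equal amount): $45,180
Penalty days: min(41, 15) = 15
Waiting-time penalty: 15 × $510 = $7,650
Subtotal: $45,180 + $45,180 + $7,650 = $98,010
Attorney fees: 10% of $98,010 = $9,801
Total award: $98,010 + $9,801 = $107,811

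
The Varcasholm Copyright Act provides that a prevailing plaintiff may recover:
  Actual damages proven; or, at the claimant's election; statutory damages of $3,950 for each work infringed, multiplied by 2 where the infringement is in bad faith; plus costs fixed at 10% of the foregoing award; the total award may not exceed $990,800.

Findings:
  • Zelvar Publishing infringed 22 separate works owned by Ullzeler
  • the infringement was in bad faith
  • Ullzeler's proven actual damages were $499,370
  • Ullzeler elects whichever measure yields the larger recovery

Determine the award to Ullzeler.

Statutory damages: 22 × $3,950 = $86,900
Doubled: 2 × $86,900 = $173,800
Greater of actual damages ($499,370) or enhanced statutory damages ($173,800): $499,370
Costs: 10% of $499,370 = $49,937
Award plus costs: $499,370 + $49,937 = $549,307
Cap at $990,800: $549,307 is within the cap, no reduction.

Award: $549,307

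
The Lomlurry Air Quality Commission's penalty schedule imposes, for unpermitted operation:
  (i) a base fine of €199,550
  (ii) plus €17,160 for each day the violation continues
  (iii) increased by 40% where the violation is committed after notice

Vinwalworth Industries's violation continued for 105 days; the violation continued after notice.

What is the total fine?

Per-day component: 105 × €17,160 = €1,801,800
Base plus per-day: €199,550 + €1,801,800 = €2,001,350
Enhancement: 40% of €2,001,350 = €800,540
Enhanced fine: €2,001,350 + €800,540 = €2,801,890

€2,801,890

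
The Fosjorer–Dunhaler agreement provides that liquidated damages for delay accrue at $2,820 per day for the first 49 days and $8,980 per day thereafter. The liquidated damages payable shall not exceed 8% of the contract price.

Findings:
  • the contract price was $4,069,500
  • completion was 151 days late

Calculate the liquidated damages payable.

$325,560

First 49 days: 49 × $2,820 = $138,180
Remaining days: (151 − 49) × $8,980 = $915,960
Accrued per-day damages: $138,180 + $915,960 = $1,054,140
Cap: 8% of $4,069,500 = $325,560
Cap at $325,560: $1,054,140 exceeds the cap → $325,560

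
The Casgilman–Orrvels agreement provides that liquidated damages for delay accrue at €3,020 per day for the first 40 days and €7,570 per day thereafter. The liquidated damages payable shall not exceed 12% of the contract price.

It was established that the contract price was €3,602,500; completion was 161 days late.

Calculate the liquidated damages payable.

First 40 days: 40 × €3,020 = €120,800
Remaining days: (161 − 40) × €7,570 = €915,970
Accrued per-day damages: €120,800 + €915,970 = €1,036,770
Cap: 12% of €3,602,500 = €432,300
Cap at €432,300: €1,036,770 exceeds the cap → €432,300

Liquidated damages: €432,300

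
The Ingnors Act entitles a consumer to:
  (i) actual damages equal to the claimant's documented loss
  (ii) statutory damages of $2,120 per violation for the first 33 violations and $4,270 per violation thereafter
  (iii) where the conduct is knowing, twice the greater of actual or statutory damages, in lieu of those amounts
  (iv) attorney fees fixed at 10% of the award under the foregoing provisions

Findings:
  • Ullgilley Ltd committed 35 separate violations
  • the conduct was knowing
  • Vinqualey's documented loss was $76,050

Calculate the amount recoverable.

First 33 violations: 33 × $2,120 = $69,960
Remaining violations: (35 − 33) × $4,270 = $8,540
Statutory damages: $69,960 + $8,540 = $78,500
Greater of actual damages ($76,050) or statutory damages ($78,500): $78,500
Doubled: 2 × $78,500 = $157,000
Attorney fees: 10% of $157,000 = $15,700
Total recovery: $157,000 + $15,700 = $172,700

Total recovery: $172,700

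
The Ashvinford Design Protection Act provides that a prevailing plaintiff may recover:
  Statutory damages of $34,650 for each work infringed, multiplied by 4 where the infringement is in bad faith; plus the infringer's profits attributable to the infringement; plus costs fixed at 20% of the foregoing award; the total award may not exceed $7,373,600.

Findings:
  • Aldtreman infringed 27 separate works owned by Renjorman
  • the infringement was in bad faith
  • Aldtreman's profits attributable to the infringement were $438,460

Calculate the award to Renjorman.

Statutory damages: 27 × $34,650 = $935,550
Multiplied by 4: 4 × $935,550 = $3,742,200
Combined award: $3,742,200 + $438,460 = $4,180,660
Costs: 20% of $4,180,660 = $836,132
Award plus costs: $4,180,660 + $836,132 = $5,016,792
Cap at $7,373,600: $5,016,792 is within the cap, no reduction.

Award: $5,016,792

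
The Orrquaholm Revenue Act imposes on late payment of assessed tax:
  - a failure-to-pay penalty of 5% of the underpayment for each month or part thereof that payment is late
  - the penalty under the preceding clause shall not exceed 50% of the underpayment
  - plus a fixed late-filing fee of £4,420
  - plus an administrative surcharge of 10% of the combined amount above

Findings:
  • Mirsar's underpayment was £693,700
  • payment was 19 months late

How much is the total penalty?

Accrued rate: 5% × 19 = 95%, capped at 50% → 50%
Failure-to-pay penalty: 50% of £693,700 = £346,850
Penalty before surcharge: £346,850 + £4,420 = £351,270
Administrative surcharge: 10% of £351,270 = £35,127
Total penalty: £351,270 + £35,127 = £386,397

Penalty: £386,397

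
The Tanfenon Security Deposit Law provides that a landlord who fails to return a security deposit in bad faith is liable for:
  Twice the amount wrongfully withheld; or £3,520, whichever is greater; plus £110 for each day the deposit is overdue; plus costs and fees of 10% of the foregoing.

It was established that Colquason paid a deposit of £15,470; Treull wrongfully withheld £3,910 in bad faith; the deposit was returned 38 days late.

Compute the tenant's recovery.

£13,200

Doubled: 2 × £3,910 = £7,820
Minimum £3,520: £7,820 meets the minimum, no increase.
Late-return penalty: 38 × £110 = £4,180
Damages plus late penalty: £7,820 + £4,180 = £12,000
Costs and fees: 10% of £12,000 = £1,200
Total recovery: £12,000 + £1,200 = £13,200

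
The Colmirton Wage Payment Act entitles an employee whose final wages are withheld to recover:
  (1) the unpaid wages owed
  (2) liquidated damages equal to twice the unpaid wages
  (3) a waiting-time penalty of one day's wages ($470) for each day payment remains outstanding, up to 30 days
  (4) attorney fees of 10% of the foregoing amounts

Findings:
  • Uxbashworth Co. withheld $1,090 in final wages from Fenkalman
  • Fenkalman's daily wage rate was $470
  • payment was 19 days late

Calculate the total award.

Doubled: 2 × $1,090 = $2,180
Penalty days: min(19, 30) = 19
Waiting-time penalty: 19 × $470 = $8,930
Subtotal: $1,090 + $2,180 + $8,930 = $12,200
Attorney fees: 10% of $12,200 = $1,220
Total award: $12,200 + $1,220 = $13,420

$13,420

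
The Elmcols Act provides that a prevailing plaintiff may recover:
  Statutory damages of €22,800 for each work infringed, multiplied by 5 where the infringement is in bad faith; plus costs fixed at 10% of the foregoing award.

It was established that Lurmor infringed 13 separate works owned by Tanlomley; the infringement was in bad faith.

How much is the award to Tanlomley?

€1,630,200

Statutory damages: 13 × €22,800 = €296,400
Multiplied by 5: 5 × €296,400 = €1,482,000
Costs: 10% of €1,482,000 = €148,200
Award plus costs: €1,482,000 + €148,200 = €1,630,200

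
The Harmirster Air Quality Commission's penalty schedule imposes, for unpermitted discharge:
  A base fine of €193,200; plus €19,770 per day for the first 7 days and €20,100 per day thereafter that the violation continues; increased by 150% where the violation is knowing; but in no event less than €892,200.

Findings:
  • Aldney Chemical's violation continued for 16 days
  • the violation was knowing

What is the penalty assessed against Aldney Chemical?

First 7 days: 7 × €19,770 = €138,390
Remaining days: (16 − 7) × €20,100 = €180,900
Per-day component: €138,390 + €180,900 = €319,290
Base plus per-day: €193,200 + €319,290 = €512,490
Enhancement: 150% of €512,490 = €768,735
Enhanced fine: €512,490 + €768,735 = €1,281,225
Minimum €892,200: €1,281,225 meets the minimum, no increase.

€1,281,225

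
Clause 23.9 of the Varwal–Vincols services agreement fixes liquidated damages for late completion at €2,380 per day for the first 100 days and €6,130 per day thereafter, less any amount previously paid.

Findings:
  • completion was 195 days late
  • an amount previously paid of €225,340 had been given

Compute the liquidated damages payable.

First 100 days: 100 × €2,380 = €238,000
Remaining days: (195 − 100) × €6,130 = €582,350
Accrued per-day damages: €238,000 + €582,350 = €820,350
Less amount previously paid: €820,350 − €225,340 = €595,010

€595,010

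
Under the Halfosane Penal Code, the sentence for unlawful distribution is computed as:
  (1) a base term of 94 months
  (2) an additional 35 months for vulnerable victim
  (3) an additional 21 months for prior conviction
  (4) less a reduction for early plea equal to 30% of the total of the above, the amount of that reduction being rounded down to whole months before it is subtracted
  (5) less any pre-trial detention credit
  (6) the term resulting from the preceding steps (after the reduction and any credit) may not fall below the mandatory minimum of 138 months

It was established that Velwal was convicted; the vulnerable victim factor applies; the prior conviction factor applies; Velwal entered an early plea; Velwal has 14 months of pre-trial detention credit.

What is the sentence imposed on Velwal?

138 months

Vulnerable victim enhancement: +35 months
Prior conviction enhancement: +21 months
Adjusted term: 94 months + 35 months + 21 months = 150 months
Early plea reduction: 30% of 150 months = 45 months (rounded down)
After reduction: 150 − 45 = 105 months
Less pre-trial detention credit: 105 months − 14 months = 91 months
Minimum 138 months: 91 months is below the minimum → 138 months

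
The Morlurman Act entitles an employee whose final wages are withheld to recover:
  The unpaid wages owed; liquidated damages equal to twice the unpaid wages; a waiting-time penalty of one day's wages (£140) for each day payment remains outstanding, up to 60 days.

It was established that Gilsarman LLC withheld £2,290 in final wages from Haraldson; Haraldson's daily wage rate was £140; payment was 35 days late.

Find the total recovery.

£11,770

Doubled: 2 × £2,290 = £4,580
Penalty days: min(35, 60) = 35
Waiting-time penalty: 35 × £140 = £4,900
Total award: £2,290 + £4,580 + £4,900 = £11,770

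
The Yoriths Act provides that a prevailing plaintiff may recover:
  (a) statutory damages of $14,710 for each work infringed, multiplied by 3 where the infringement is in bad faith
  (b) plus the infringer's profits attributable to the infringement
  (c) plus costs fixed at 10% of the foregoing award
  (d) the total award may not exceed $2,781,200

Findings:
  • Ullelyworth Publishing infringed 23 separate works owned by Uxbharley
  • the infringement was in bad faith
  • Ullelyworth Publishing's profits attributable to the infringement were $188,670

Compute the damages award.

Statutory damages: 23 × $14,710 = $338,330
Trebled: 3 × $338,330 = $1,014,990
Combined award: $1,014,990 + $188,670 = $1,203,660
Costs: 10% of $1,203,660 = $120,366
Award plus costs: $1,203,660 + $120,366 = $1,324,026
Cap at $2,781,200: $1,324,026 is within the cap, no reduction.

$1,324,026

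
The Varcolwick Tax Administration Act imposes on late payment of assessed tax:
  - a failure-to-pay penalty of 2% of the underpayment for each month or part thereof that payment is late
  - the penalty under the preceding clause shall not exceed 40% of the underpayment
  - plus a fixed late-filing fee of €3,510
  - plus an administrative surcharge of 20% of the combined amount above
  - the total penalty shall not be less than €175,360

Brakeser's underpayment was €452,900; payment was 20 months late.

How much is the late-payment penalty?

€221,604

Accrued rate: 2% × 20 = 40%, capped at 40% → 40%
Failure-to-pay penalty: 40% of €452,900 = €181,160
Penalty before surcharge: €181,160 + €3,510 = €184,670
Administrative surcharge: 20% of €184,670 = €36,934
Total penalty: €184,670 + €36,934 = €221,604
Minimum €175,360: €221,604 meets the minimum, no increase.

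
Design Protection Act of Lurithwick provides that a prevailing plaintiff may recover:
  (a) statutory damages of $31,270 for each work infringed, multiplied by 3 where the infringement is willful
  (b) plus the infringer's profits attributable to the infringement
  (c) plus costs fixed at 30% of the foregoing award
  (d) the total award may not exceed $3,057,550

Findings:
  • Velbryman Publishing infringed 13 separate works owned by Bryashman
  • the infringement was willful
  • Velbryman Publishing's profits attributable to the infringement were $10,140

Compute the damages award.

Statutory damages: 13 × $31,270 = $406,510
Trebled: 3 × $406,510 = $1,219,530
Combined award: $1,219,530 + $10,140 = $1,229,670
Costs: 30% of $1,229,670 = $368,901
Award plus costs: $1,229,670 + $368,901 = $1,598,571
Cap at $3,057,550: $1,598,571 is within the cap, no reduction.

Award: $1,598,571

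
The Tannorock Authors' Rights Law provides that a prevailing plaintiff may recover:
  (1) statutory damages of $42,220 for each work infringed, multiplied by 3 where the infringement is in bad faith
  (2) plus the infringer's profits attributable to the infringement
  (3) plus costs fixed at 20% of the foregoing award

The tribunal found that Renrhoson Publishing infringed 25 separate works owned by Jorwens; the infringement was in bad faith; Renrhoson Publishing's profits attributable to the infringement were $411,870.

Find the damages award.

Statutory damages: 25 × $42,220 = $1,055,500
Trebled: 3 × $1,055,500 = $3,166,500
Combined award: $3,166,500 + $411,870 = $3,578,370
Costs: 20% of $3,578,370 = $715,674
Award plus costs: $3,578,370 + $715,674 = $4,294,044

$4,294,044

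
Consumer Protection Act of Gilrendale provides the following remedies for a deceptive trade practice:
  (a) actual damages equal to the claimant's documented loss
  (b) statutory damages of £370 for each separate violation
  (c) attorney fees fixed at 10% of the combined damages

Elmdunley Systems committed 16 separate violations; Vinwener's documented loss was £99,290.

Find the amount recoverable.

Statutory damages: 16 × £370 = £5,920
Combined damages: £99,290 + £5,920 = £105,210
Attorney fees: 10% of £105,210 = £10,521
Total recovery: £105,210 + £10,521 = £115,731

£115,731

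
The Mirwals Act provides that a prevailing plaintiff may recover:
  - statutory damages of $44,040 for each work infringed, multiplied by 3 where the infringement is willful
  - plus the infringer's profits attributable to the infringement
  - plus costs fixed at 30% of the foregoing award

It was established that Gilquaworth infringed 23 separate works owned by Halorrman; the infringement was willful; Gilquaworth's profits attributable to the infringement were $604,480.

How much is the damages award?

Statutory damages: 23 × $44,040 = $1,012,920
Trebled: 3 × $1,012,920 = $3,038,760
Combined award: $3,038,760 + $604,480 = $3,643,240
Costs: 30% of $3,643,240 = $1,092,972
Award plus costs: $3,643,240 + $1,092,972 = $4,736,212

Award: $4,736,212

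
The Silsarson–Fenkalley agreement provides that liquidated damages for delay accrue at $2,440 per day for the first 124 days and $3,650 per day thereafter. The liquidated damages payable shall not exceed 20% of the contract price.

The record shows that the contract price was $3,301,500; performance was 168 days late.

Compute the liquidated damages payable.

Liquidated damages: $463,160

First 124 days: 124 × $2,440 = $302,560
Remaining days: (168 − 124) × $3,650 = $160,600
Accrued per-day damages: $302,560 + $160,600 = $463,160
Cap: 20% of $3,301,500 = $660,300
Cap at $660,300: $463,160 is within the cap, no reduction.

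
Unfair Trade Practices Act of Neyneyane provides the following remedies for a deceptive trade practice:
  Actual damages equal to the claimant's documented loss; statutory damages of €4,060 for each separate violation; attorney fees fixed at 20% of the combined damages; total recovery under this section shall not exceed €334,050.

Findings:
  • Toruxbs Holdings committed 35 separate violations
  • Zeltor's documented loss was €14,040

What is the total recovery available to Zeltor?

€187,368

Statutory damages: 35 × €4,060 = €142,100
Combined damages: €14,040 + €142,100 = €156,140
Attorney fees: 20% of €156,140 = €31,228
Total before cap: €156,140 + €31,228 = €187,368
Cap at €334,050: €187,368 is within the cap, no reduction.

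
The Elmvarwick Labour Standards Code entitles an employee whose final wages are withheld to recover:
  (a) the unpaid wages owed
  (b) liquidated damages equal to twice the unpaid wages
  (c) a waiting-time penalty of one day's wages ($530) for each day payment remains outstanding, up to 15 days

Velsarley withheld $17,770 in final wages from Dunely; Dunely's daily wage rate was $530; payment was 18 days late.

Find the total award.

Doubled: 2 × $17,770 = $35,540
Penalty days: min(18, 15) = 15
Waiting-time penalty: 15 × $530 = $7,950
Total award: $17,770 + $35,540 + $7,950 = $61,260

$61,260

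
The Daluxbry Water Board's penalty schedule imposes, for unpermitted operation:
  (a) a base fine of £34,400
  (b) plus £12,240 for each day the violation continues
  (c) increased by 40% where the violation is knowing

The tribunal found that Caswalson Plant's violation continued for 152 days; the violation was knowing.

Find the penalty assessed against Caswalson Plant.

Per-day component: 152 × £12,240 = £1,860,480
Base plus per-day: £34,400 + £1,860,480 = £1,894,880
Enhancement: 40% of £1,894,880 = £757,952
Enhanced fine: £1,894,880 + £757,952 = £2,652,832

£2,652,832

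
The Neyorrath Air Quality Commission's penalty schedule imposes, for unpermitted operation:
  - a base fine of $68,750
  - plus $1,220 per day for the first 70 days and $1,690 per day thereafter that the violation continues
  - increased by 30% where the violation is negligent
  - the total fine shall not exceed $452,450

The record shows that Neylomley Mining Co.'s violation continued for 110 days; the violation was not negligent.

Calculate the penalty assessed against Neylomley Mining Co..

First 70 days: 70 × $1,220 = $85,400
Remaining days: (110 − 70) × $1,690 = $67,600
Per-day component: $85,400 + $67,600 = $153,000
Base plus per-day: $68,750 + $153,000 = $221,750
The violation was not negligent: no 30% increase.
Cap at $452,450: $221,750 is within the cap, no reduction.

Civil penalty: $221,750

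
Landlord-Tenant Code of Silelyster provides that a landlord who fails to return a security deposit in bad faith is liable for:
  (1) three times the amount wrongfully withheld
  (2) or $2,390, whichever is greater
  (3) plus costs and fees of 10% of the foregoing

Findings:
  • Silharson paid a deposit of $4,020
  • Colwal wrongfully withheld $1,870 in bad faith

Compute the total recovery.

Trebled: 3 × $1,870 = $5,610
Minimum $2,390: $5,610 meets the minimum, no increase.
Costs and fees: 10% of $5,610 = $561
Total recovery: $5,610 + $561 = $6,171

Recovery: $6,171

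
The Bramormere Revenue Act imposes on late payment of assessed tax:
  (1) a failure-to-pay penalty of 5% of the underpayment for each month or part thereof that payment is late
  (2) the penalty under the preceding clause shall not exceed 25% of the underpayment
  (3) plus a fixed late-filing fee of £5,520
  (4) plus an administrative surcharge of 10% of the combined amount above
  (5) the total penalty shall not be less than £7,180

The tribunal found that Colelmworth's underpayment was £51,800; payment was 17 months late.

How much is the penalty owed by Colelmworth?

Accrued rate: 5% × 17 = 85%, capped at 25% → 25%
Failure-to-pay penalty: 25% of £51,800 = £12,950
Penalty before surcharge: £12,950 + £5,520 = £18,470
Administrative surcharge: 10% of £18,470 = £1,847
Total penalty: £18,470 + £1,847 = £20,317
Minimum £7,180: £20,317 meets the minimum, no increase.

£20,317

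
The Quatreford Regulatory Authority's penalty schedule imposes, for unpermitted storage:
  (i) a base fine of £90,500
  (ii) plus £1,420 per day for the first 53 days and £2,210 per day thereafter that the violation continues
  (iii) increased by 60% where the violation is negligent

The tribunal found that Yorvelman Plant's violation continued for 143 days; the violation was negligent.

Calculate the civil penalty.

First 53 days: 53 × £1,420 = £75,260
Remaining days: (143 − 53) × £2,210 = £198,900
Per-day component: £75,260 + £198,900 = £274,160
Base plus per-day: £90,500 + £274,160 = £364,660
Enhancement: 60% of £364,660 = £218,796
Enhanced fine: £364,660 + £218,796 = £583,456

Civil penalty: £583,456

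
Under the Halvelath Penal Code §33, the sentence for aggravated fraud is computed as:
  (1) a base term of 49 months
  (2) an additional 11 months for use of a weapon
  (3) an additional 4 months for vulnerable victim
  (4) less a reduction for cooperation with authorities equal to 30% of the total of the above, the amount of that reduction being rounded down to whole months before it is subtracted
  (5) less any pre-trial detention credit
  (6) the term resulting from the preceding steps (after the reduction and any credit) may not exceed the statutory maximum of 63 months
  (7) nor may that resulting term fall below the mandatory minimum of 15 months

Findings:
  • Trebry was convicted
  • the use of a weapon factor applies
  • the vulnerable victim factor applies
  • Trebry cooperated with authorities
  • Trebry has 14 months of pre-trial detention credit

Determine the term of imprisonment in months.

Sentence: 31 months

Use of a weapon enhancement: +11 months
Vulnerable victim enhancement: +4 months
Adjusted term: 49 months + 11 months + 4 months = 64 months
Cooperation with authorities reduction: 30% of 64 months = 19 months (rounded down)
After reduction: 64 − 19 = 45 months
Less pre-trial detention credit: 45 months − 14 months = 31 months
Cap at 63 months: 31 months is within the cap, no reduction.
Minimum 15 months: 31 months meets the minimum, no increase.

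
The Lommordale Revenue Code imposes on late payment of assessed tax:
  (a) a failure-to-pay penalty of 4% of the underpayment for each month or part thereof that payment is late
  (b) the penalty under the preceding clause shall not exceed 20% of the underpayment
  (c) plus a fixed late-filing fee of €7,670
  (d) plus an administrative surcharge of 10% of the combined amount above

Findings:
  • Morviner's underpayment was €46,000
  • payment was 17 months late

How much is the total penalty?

Accrued rate: 4% × 17 = 68%, capped at 20% → 20%
Failure-to-pay penalty: 20% of €46,000 = €9,200
Penalty before surcharge: €9,200 + €7,670 = €16,870
Administrative surcharge: 10% of €16,870 = €1,687
Total penalty: €16,870 + €1,687 = €18,557

€18,557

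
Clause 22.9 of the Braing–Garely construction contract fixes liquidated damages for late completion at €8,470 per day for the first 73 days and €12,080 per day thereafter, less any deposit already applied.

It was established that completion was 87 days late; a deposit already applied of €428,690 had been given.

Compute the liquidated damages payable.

€358,740

First 73 days: 73 × €8,470 = €618,310
Remaining days: (87 − 73) × €12,080 = €169,120
Accrued per-day damages: €618,310 + €169,120 = €787,430
Less deposit already applied: €787,430 − €428,690 = €358,740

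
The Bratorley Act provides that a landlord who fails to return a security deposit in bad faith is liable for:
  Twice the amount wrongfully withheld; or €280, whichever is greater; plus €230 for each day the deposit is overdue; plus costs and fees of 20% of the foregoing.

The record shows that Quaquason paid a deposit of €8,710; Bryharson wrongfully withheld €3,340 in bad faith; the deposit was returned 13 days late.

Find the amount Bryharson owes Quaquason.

€11,604

Doubled: 2 × €3,340 = €6,680
Minimum €280: €6,680 meets the minimum, no increase.
Late-return penalty: 13 × €230 = €2,990
Damages plus late penalty: €6,680 + €2,990 = €9,670
Costs and fees: 20% of €9,670 = €1,934
Total recovery: €9,670 + €1,934 = €11,604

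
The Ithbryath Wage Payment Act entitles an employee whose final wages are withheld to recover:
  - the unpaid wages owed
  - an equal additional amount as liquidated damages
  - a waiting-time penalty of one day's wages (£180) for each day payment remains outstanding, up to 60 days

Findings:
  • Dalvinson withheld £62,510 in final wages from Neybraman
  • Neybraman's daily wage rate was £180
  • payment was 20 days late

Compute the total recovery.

Liquidated damages (equal amount): £62,510
Penalty days: min(20, 60) = 20
Waiting-time penalty: 20 × £180 = £3,600
Total award: £62,510 + £62,510 + £3,600 = £128,620

£128,620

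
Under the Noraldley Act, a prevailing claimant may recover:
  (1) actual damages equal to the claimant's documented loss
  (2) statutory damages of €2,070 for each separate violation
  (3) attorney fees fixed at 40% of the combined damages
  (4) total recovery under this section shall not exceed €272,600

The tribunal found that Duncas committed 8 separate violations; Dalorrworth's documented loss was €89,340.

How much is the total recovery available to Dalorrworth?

€148,260

Statutory damages: 8 × €2,070 = €16,560
Combined damages: €89,340 + €16,560 = €105,900
Attorney fees: 40% of €105,900 = €42,360
Total before cap: €105,900 + €42,360 = €148,260
Cap at €272,600: €148,260 is within the cap, no reduction.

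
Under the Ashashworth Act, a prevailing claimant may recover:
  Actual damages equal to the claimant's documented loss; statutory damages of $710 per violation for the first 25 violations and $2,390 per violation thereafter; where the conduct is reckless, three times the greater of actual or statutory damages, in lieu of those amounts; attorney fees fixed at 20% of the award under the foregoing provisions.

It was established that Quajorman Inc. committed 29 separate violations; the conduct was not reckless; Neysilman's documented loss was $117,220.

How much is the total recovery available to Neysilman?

First 25 violations: 25 × $710 = $17,750
Remaining violations: (29 − 25) × $2,390 = $9,560
Statutory damages: $17,750 + $9,560 = $27,310
Conduct not reckless: the in-lieu enhancement does not apply.
Actual plus statutory damages: $117,220 + $27,310 = $144,530
Attorney fees: 20% of $144,530 = $28,906
Total recovery: $144,530 + $28,906 = $173,436

Total recovery: $173,436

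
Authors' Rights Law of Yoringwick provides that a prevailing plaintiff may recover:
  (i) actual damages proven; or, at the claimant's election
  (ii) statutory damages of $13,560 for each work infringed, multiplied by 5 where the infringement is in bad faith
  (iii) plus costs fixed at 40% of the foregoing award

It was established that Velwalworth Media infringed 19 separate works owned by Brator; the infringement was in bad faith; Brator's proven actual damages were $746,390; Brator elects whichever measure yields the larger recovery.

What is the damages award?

Award: $1,803,480

Statutory damages: 19 × $13,560 = $257,640
Multiplied by 5: 5 × $257,640 = $1,288,200
Greater of actual damages ($746,390) or enhanced statutory damages ($1,288,200): $1,288,200
Costs: 40% of $1,288,200 = $515,280
Award plus costs: $1,288,200 + $515,280 = $1,803,480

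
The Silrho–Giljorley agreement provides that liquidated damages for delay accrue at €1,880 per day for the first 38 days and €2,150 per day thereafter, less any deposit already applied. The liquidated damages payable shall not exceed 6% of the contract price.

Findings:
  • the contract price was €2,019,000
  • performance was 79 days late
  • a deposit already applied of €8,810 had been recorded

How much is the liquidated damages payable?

First 38 days: 38 × €1,880 = €71,440
Remaining days: (79 − 38) × €2,150 = €88,150
Accrued per-day damages: €71,440 + €88,150 = €159,590
Less deposit already applied: €159,590 − €8,810 = €150,780
Cap: 6% of €2,019,000 = €121,140
Cap at €121,140: €150,780 exceeds the cap → €121,140

€121,140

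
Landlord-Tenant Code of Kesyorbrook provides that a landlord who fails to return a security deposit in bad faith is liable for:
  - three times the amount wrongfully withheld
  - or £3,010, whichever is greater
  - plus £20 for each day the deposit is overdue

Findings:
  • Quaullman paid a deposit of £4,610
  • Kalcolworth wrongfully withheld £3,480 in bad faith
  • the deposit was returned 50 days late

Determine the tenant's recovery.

Trebled: 3 × £3,480 = £10,440
Minimum £3,010: £10,440 meets the minimum, no increase.
Late-return penalty: 50 × £20 = £1,000
Damages plus late penalty: £10,440 + £1,000 = £11,440

£11,440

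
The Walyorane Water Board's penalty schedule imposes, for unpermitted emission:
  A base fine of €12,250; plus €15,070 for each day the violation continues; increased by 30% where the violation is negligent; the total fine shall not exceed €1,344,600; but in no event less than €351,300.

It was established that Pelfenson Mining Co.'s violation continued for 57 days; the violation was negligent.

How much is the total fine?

€1,132,612

Per-day component: 57 × €15,070 = €858,990
Base plus per-day: €12,250 + €858,990 = €871,240
Enhancement: 30% of €871,240 = €261,372
Enhanced fine: €871,240 + €261,372 = €1,132,612
Cap at €1,344,600: €1,132,612 is within the cap, no reduction.
Minimum €351,300: €1,132,612 meets the minimum, no increase.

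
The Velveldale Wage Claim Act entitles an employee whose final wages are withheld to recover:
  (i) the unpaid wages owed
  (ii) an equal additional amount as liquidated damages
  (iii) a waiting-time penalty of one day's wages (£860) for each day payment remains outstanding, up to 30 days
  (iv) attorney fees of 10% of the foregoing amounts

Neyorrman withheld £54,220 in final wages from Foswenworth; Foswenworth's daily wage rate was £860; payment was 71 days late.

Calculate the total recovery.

£147,664

Liquidated damages (equal amount): £54,220
Penalty days: min(71, 30) = 30
Waiting-time penalty: 30 × £860 = £25,800
Subtotal: £54,220 + £54,220 + £25,800 = £134,240
Attorney fees: 10% of £134,240 = £13,424
Total award: £134,240 + £13,424 = £147,664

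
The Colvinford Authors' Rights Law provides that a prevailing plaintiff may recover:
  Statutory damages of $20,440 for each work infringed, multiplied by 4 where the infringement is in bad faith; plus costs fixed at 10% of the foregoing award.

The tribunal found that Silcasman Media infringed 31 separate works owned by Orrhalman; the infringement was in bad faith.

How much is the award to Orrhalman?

$2,788,016

Statutory damages: 31 × $20,440 = $633,640
Multiplied by 4: 4 × $633,640 = $2,534,560
Costs: 10% of $2,534,560 = $253,456
Award plus costs: $2,534,560 + $253,456 = $2,788,016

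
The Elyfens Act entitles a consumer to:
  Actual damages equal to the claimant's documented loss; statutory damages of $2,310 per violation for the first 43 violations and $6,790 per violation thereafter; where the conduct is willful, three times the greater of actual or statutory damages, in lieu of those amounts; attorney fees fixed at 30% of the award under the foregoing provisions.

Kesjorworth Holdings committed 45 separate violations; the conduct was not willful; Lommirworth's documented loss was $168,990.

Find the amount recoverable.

First 43 violations: 43 × $2,310 = $99,330
Remaining violations: (45 − 43) × $6,790 = $13,580
Statutory damages: $99,330 + $13,580 = $112,910
Conduct not willful: the in-lieu enhancement does not apply.
Actual plus statutory damages: $168,990 + $112,910 = $281,900
Attorney fees: 30% of $281,900 = $84,570
Total recovery: $281,900 + $84,570 = $366,470

$366,470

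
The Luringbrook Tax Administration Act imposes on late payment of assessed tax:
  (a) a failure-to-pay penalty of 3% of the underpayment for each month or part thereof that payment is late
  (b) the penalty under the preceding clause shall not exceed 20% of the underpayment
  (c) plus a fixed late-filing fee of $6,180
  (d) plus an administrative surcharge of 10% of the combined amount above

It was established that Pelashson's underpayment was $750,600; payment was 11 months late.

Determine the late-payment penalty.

Accrued rate: 3% × 11 = 33%, capped at 20% → 20%
Failure-to-pay penalty: 20% of $750,600 = $150,120
Penalty before surcharge: $150,120 + $6,180 = $156,300
Administrative surcharge: 10% of $156,300 = $15,630
Total penalty: $156,300 + $15,630 = $171,930

$171,930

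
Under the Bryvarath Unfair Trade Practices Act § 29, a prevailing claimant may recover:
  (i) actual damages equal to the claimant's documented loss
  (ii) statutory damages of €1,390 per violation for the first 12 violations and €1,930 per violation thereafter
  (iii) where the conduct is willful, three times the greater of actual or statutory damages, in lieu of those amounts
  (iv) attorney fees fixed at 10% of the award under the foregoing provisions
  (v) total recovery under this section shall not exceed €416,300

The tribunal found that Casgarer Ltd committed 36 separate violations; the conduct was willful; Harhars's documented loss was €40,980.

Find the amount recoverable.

First 12 violations: 12 × €1,390 = €16,680
Remaining violations: (36 − 12) × €1,930 = €46,320
Statutory damages: €16,680 + €46,320 = €63,000
Greater of actual damages (€40,980) or statutory damages (€63,000): €63,000
Trebled: 3 × €63,000 = €189,000
Attorney fees: 10% of €189,000 = €18,900
Total before cap: €189,000 + €18,900 = €207,900
Cap at €416,300: €207,900 is within the cap, no reduction.

€207,900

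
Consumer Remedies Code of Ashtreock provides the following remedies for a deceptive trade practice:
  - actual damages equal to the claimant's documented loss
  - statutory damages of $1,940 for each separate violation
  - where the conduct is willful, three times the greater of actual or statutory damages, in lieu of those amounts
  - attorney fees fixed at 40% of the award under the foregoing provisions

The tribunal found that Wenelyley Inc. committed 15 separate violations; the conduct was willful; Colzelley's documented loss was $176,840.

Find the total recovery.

Statutory damages: 15 × $1,940 = $29,100
Greater of actual damages ($176,840) or statutory damages ($29,100): $176,840
Trebled: 3 × $176,840 = $530,520
Attorney fees: 40% of $530,520 = $212,208
Total recovery: $530,520 + $212,208 = $742,728

$742,728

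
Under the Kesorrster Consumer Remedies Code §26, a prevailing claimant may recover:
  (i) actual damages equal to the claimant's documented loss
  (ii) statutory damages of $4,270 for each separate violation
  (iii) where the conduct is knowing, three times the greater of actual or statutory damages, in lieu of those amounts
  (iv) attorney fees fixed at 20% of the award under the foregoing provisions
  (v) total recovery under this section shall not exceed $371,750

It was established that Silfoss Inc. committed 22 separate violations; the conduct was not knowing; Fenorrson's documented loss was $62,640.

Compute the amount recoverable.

$187,896

Statutory damages: 22 × $4,270 = $93,940
Conduct not knowing: the in-lieu enhancement does not apply.
Actual plus statutory damages: $62,640 + $93,940 = $156,580
Attorney fees: 20% of $156,580 = $31,316
Total before cap: $156,580 + $31,316 = $187,896
Cap at $371,750: $187,896 is within the cap, no reduction.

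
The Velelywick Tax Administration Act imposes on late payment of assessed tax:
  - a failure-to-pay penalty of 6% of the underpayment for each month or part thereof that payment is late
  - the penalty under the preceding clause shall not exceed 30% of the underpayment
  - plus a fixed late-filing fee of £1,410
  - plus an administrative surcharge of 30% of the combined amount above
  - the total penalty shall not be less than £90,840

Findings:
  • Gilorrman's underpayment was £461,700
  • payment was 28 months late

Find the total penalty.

£181,896

Accrued rate: 6% × 28 = 168%, capped at 30% → 30%
Failure-to-pay penalty: 30% of £461,700 = £138,510
Penalty before surcharge: £138,510 + £1,410 = £139,920
Administrative surcharge: 30% of £139,920 = £41,976
Total penalty: £139,920 + £41,976 = £181,896
Minimum £90,840: £181,896 meets the minimum, no increase.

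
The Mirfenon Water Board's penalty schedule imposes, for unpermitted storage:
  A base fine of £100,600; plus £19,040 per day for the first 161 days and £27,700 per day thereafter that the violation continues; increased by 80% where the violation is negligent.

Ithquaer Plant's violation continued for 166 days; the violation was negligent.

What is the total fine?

£5,948,172

First 161 days: 161 × £19,040 = £3,065,440
Remaining days: (166 − 161) × £27,700 = £138,500
Per-day component: £3,065,440 + £138,500 = £3,203,940
Base plus per-day: £100,600 + £3,203,940 = £3,304,540
Enhancement: 80% of £3,304,540 = £2,643,632
Enhanced fine: £3,304,540 + £2,643,632 = £5,948,172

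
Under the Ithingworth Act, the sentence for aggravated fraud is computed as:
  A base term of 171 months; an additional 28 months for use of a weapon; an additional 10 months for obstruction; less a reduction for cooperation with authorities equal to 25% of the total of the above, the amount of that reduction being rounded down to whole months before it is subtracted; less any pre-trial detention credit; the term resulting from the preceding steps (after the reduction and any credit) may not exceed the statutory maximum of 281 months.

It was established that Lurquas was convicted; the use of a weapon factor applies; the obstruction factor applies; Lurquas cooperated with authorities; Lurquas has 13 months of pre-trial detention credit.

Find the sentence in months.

144 months

Use of a weapon enhancement: +28 months
Obstruction enhancement: +10 months
Adjusted term: 171 months + 28 months + 10 months = 209 months
Cooperation with authorities reduction: 25% of 209 months = 52 months (rounded down)
After reduction: 209 − 52 = 157 months
Less pre-trial detention credit: 157 months − 13 months = 144 months
Cap at 281 months: 144 months is within the cap, no reduction.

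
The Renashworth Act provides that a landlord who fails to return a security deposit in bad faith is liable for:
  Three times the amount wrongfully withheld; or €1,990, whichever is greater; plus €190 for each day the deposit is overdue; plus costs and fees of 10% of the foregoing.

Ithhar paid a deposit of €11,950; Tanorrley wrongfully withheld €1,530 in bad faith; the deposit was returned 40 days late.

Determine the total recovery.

€13,409

Trebled: 3 × €1,530 = €4,590
Minimum €1,990: €4,590 meets the minimum, no increase.
Late-return penalty: 40 × €190 = €7,600
Damages plus late penalty: €4,590 + €7,600 = €12,190
Costs and fees: 10% of €12,190 = €1,219
Total recovery: €12,190 + €1,219 = €13,409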